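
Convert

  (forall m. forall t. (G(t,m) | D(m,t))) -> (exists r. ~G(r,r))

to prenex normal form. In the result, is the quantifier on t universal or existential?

existential

First replace A → B with ¬A ∨ B.
  ~(forall m. forall t. (G(t,m) | D(m,t))) | (exists r. ~G(r,r))
Move each ¬ inward, flipping quantifiers it crosses:
  (exists m. exists t. (~G(t,m) & ~D(m,t))) | (exists r. ~G(r,r))
All bound variables are already distinct, so no renaming is needed.
Extract every quantifier outward, since the variables are now distinct and don't occur free across branches:
  exists m. exists t. exists r. (~G(t,m) & ~D(m,t) | ~G(r,r))
The quantifier forall t sits under an odd number of negations (counting the antecedent side of each →), so it flips to exists t.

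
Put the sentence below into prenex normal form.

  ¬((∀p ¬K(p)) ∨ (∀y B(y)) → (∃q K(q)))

∀p ∀y ∀q ((¬K(p) ∨ B(y)) ∧ ¬K(q))

First replace A → B with ¬A ∨ B.
  ¬(¬((∀p ¬K(p)) ∨ (∀y B(y))) ∨ (∃q K(q)))
Move each ¬ inward, flipping quantifiers it crosses:
  ((∀p ¬K(p)) ∨ (∀y B(y))) ∧ (∀q ¬K(q))
Finally move all quantifiers to the prefix:
  ∀p ∀y ∀q ((¬K(p) ∨ B(y)) ∧ ¬K(q))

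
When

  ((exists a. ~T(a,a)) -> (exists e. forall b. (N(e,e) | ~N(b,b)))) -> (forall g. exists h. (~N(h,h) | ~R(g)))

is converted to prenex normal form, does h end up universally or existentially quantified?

existential

Rewrite implications/biconditionals: A → B as ¬A ∨ B.
  ~(~(exists a. ~T(a,a)) | (exists e. forall b. (N(e,e) | ~N(b,b)))) | (forall g. exists h. (~N(h,h) | ~R(g)))
Move each ¬ inward, flipping quantifiers it crosses:
  (exists a. ~T(a,a)) & (forall e. exists b. (~N(e,e) & N(b,b))) | (forall g. exists h. (~N(h,h) | ~R(g)))
All bound variables are already distinct, so no renaming is needed.
Extract every quantifier outward, since the variables are now distinct and don't occur free across branches:
  exists a. forall e. exists b. forall g. exists h. (~T(a,a) & ~N(e,e) & N(b,b) | ~N(h,h) | ~R(g))
The quantifier exists h sits under an even number of negations (counting the antecedent side of each →), so it remains existential.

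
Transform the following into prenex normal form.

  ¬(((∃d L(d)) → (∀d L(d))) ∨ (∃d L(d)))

∃d ∃w1 ∀x1 (L(d) ∧ ¬L(w1) ∧ ¬L(x1))

Eliminate → and ↔ using ¬ and ∨.
  ¬(¬(∃d L(d)) ∨ (∀d L(d)) ∨ (∃d L(d)))
Push ¬ through the quantifiers and connectives to reach negation normal form:
  (∃d L(d)) ∧ (∃d ¬L(d)) ∧ (∀d ¬L(d))
Give each quantifier a distinct variable: d↦w1, d↦x1.
  (∃d L(d)) ∧ (∃w1 ¬L(w1)) ∧ (∀x1 ¬L(x1))
Finally move all quantifiers to the prefix:
  ∃d ∃w1 ∀x1 (L(d) ∧ ¬L(w1) ∧ ¬L(x1))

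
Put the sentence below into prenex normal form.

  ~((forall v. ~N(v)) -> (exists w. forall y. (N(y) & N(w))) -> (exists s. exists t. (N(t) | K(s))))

First replace A → B with ¬A ∨ B.
  ~(~(forall v. ~N(v)) | ~(exists w. forall y. (N(y) & N(w))) | (exists s. exists t. (N(t) | K(s))))
Move each ¬ inward, flipping quantifiers it crosses:
  (forall v. ~N(v)) & (exists w. forall y. (N(y) & N(w))) & (forall s. forall t. (~N(t) & ~K(s)))
All bound variables are already distinct, so no renaming is needed.
Finally move all quantifiers to the prefix:
  forall v. exists w. forall y. forall s. forall t. (~N(v) & N(y) & N(w) & ~N(t) & ~K(s))

forall v. exists w. forall y. forall s. forall t. (~N(v) & N(y) & N(w) & ~N(t) & ~K(s))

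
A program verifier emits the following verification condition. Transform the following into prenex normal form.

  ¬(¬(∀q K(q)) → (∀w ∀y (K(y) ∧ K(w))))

∃q ∃w ∃y (¬K(q) ∧ (¬K(y) ∨ ¬K(w)))

Rewrite implications/biconditionals: A → B as ¬A ∨ B.
  ¬(¬¬(∀q K(q)) ∨ (∀w ∀y (K(y) ∧ K(w))))
Push ¬ through the quantifiers and connectives to reach negation normal form:
  (∃q ¬K(q)) ∧ (∃w ∃y (¬K(y) ∨ ¬K(w)))
All bound variables are already distinct, so no renaming is needed.
Finally move all quantifiers to the prefix:
  ∃q ∃w ∃y (¬K(q) ∧ (¬K(y) ∨ ¬K(w)))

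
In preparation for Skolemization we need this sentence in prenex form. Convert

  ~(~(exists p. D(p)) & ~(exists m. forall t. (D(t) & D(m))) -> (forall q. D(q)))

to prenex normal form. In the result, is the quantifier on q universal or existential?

First replace A → B with ¬A ∨ B.
  ~(~(~(exists p. D(p)) & ~(exists m. forall t. (D(t) & D(m)))) | (forall q. D(q)))
Move each ¬ inward, flipping quantifiers it crosses:
  (forall p. ~D(p)) & (forall m. exists t. (~D(t) | ~D(m))) & (exists q. ~D(q))
All bound variables are already distinct, so no renaming is needed.
Pull the quantifiers to the front (each side's bound variable is not free in the other side):
  forall p. forall m. exists t. exists q. (~D(p) & (~D(t) | ~D(m)) & ~D(q))
The quantifier forall q sits under an odd number of negations (counting the antecedent side of each →), so it flips to exists q.

existential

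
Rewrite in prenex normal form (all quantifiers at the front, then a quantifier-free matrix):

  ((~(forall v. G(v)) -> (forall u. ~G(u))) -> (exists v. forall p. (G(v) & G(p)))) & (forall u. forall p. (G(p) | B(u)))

Rewrite implications/biconditionals: A → B as ¬A ∨ B.
  (~(~~(forall v. G(v)) | (forall u. ~G(u))) | (exists v. forall p. (G(v) & G(p)))) & (forall u. forall p. (G(p) | B(u)))
Move each ¬ inward, flipping quantifiers it crosses:
  ((exists v. ~G(v)) & (exists u. G(u)) | (exists v. forall p. (G(v) & G(p)))) & (forall u. forall p. (G(p) | B(u)))
Rename bound variables to avoid capture: v↦y, u↦u1, p↦q.
  ((exists v. ~G(v)) & (exists u. G(u)) | (exists y. forall p. (G(y) & G(p)))) & (forall u1. forall q. (G(q) | B(u1)))
Pull the quantifiers to the front (each side's bound variable is not free in the other side):
  exists v. exists u. exists y. forall p. forall u1. forall q. ((~G(v) & G(u) | G(y) & G(p)) & (G(q) | B(u1)))

exists v. exists u. exists y. forall p. forall u1. forall q. ((~G(v) & G(u) | G(y) & G(p)) & (G(q) | B(u1)))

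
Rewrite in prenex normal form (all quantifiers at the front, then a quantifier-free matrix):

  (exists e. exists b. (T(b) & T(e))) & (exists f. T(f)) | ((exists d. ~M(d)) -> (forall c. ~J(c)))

exists e. exists b. exists f. forall d. forall c. (T(b) & T(e) & T(f) | M(d) | ~J(c))

Eliminate → and ↔ using ¬ and ∨.
  (exists e. exists b. (T(b) & T(e))) & (exists f. T(f)) | ~(exists d. ~M(d)) | (forall c. ~J(c))
Drive negations inward (¬∀x A ≡ ∃x ¬A, ¬∃x A ≡ ∀x ¬A, De Morgan for ∧/∨):
  (exists e. exists b. (T(b) & T(e))) & (exists f. T(f)) | (forall d. M(d)) | (forall c. ~J(c))
Finally move all quantifiers to the prefix:
  exists e. exists b. exists f. forall d. forall c. (T(b) & T(e) & T(f) | M(d) | ~J(c))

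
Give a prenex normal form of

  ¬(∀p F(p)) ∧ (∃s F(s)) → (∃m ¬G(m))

Eliminate → and ↔ using ¬ and ∨.
  ¬(¬(∀p F(p)) ∧ (∃s F(s))) ∨ (∃m ¬G(m))
Move each ¬ inward, flipping quantifiers it crosses:
  (∀p F(p)) ∨ (∀s ¬F(s)) ∨ (∃m ¬G(m))
All bound variables are already distinct, so no renaming is needed.
Pull the quantifiers to the front (each side's bound variable is not free in the other side):
  ∀p ∀s ∃m (F(p) ∨ ¬F(s) ∨ ¬G(m))

∀p ∀s ∃m (F(p) ∨ ¬F(s) ∨ ¬G(m))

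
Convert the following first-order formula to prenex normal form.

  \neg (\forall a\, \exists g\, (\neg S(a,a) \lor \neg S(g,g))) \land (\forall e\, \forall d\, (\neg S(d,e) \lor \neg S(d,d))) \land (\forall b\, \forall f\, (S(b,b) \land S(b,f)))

Drive negations inward (¬∀x A ≡ ∃x ¬A, ¬∃x A ≡ ∀x ¬A, De Morgan for ∧/∨):
  (\exists a\, \forall g\, (S(a,a) \land S(g,g))) \land (\forall e\, \forall d\, (\neg S(d,e) \lor \neg S(d,d))) \land (\forall b\, \forall f\, (S(b,b) \land S(b,f)))
Finally move all quantifiers to the prefix:
  \exists a\, \forall g\, \forall e\, \forall d\, \forall b\, \forall f\, (S(a,a) \land S(g,g) \land (\neg S(d,e) \lor \neg S(d,d)) \land S(b,b) \land S(b,f))

\exists a\, \forall g\, \forall e\, \forall d\, \forall b\, \forall f\, (S(a,a) \land S(g,g) \land (\neg S(d,e) \lor \neg S(d,d)) \land S(b,b) \land S(b,f))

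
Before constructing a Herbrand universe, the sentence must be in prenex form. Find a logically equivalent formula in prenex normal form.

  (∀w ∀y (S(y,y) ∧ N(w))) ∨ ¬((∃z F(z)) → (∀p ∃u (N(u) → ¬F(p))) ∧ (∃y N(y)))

∀w ∀y ∃z ∃p ∀u ∀w1 (S(y,y) ∧ N(w) ∨ F(z) ∧ (N(u) ∧ F(p) ∨ ¬N(w1)))

Eliminate → and ↔ using ¬ and ∨.
  (∀w ∀y (S(y,y) ∧ N(w))) ∨ ¬(¬(∃z F(z)) ∨ (∀p ∃u (¬N(u) ∨ ¬F(p))) ∧ (∃y N(y)))
Move each ¬ inward, flipping quantifiers it crosses:
  (∀w ∀y (S(y,y) ∧ N(w))) ∨ (∃z F(z)) ∧ ((∃p ∀u (N(u) ∧ F(p))) ∨ (∀y ¬N(y)))
Give each quantifier a distinct variable: y↦w1.
  (∀w ∀y (S(y,y) ∧ N(w))) ∨ (∃z F(z)) ∧ ((∃p ∀u (N(u) ∧ F(p))) ∨ (∀w1 ¬N(w1)))
Finally move all quantifiers to the prefix:
  ∀w ∀y ∃z ∃p ∀u ∀w1 (S(y,y) ∧ N(w) ∨ F(z) ∧ (N(u) ∧ F(p) ∨ ¬N(w1)))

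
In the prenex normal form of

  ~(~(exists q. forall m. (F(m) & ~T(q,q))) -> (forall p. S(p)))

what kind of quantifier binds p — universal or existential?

First replace A → B with ¬A ∨ B.
  ~(~~(exists q. forall m. (F(m) & ~T(q,q))) | (forall p. S(p)))
Move each ¬ inward, flipping quantifiers it crosses:
  (forall q. exists m. (~F(m) | T(q,q))) & (exists p. ~S(p))
All bound variables are already distinct, so no renaming is needed.
Extract every quantifier outward, since the variables are now distinct and don't occur free across branches:
  forall q. exists m. exists p. ((~F(m) | T(q,q)) & ~S(p))
The quantifier forall p sits under an odd number of negations (counting the antecedent side of each →), so it flips to exists p.

existential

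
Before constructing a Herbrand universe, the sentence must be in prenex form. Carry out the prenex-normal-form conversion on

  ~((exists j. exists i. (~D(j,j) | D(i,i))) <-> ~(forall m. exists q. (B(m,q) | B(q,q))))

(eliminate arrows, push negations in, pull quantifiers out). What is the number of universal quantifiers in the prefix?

Eliminate → and ↔ using ¬ and ∨; A ↔ B as (¬A ∨ B) ∧ (¬B ∨ A).
  ~((~(exists j. exists i. (~D(j,j) | D(i,i))) | ~(forall m. exists q. (B(m,q) | B(q,q)))) & (~~(forall m. exists q. (B(m,q) | B(q,q))) | (exists j. exists i. (~D(j,j) | D(i,i)))))
Push ¬ through the quantifiers and connectives to reach negation normal form:
  (exists j. exists i. (~D(j,j) | D(i,i))) & (forall m. exists q. (B(m,q) | B(q,q))) | (exists m. forall q. (~B(m,q) & ~B(q,q))) & (forall j. forall i. (D(j,j) & ~D(i,i)))
Rename bound variables to avoid capture: m↦x1, q↦z, j↦u, i↦t.
  (exists j. exists i. (~D(j,j) | D(i,i))) & (forall m. exists q. (B(m,q) | B(q,q))) | (exists x1. forall z. (~B(x1,z) & ~B(z,z))) & (forall u. forall t. (D(u,u) & ~D(t,t)))
Pull the quantifiers to the front (each side's bound variable is not free in the other side):
  exists j. exists i. forall m. exists q. exists x1. forall z. forall u. forall t. ((~D(j,j) | D(i,i)) & (B(m,q) | B(q,q)) | ~B(x1,z) & ~B(z,z) & D(u,u) & ~D(t,t))
The prefix is exists j exists i forall m exists q exists x1 forall z forall u forall t: 4 universal, 4 existential.

4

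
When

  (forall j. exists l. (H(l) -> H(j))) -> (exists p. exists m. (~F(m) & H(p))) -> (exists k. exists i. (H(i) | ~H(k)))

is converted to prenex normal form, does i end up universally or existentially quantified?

existential

Rewrite implications/biconditionals: A → B as ¬A ∨ B.
  ~(forall j. exists l. (~H(l) | H(j))) | ~(exists p. exists m. (~F(m) & H(p))) | (exists k. exists i. (H(i) | ~H(k)))
Drive negations inward (¬∀x A ≡ ∃x ¬A, ¬∃x A ≡ ∀x ¬A, De Morgan for ∧/∨):
  (exists j. forall l. (H(l) & ~H(j))) | (forall p. forall m. (F(m) | ~H(p))) | (exists k. exists i. (H(i) | ~H(k)))
Extract every quantifier outward, since the variables are now distinct and don't occur free across branches:
  exists j. forall l. forall p. forall m. exists k. exists i. (H(l) & ~H(j) | F(m) | ~H(p) | H(i) | ~H(k))
The quantifier exists i sits under an even number of negations (counting the antecedent side of each →), so it remains existential.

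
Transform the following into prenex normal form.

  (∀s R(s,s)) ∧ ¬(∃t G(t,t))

Move each ¬ inward, flipping quantifiers it crosses:
  (∀s R(s,s)) ∧ (∀t ¬G(t,t))
All bound variables are already distinct, so no renaming is needed.
Extract every quantifier outward, since the variables are now distinct and don't occur free across branches:
  ∀s ∀t (R(s,s) ∧ ¬G(t,t))

∀s ∀t (R(s,s) ∧ ¬G(t,t))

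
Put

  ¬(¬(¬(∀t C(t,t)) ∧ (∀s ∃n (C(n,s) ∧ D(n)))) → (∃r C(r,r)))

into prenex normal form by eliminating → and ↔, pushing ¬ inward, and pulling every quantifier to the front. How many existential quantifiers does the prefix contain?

1

First replace A → B with ¬A ∨ B.
  ¬(¬¬(¬(∀t C(t,t)) ∧ (∀s ∃n (C(n,s) ∧ D(n)))) ∨ (∃r C(r,r)))
Move each ¬ inward, flipping quantifiers it crosses:
  ((∀t C(t,t)) ∨ (∃s ∀n (¬C(n,s) ∨ ¬D(n)))) ∧ (∀r ¬C(r,r))
Extract every quantifier outward, since the variables are now distinct and don't occur free across branches:
  ∀t ∃s ∀n ∀r ((C(t,t) ∨ ¬C(n,s) ∨ ¬D(n)) ∧ ¬C(r,r))
The prefix is ∀t ∃s ∀n ∀r: 3 universal, 1 existential.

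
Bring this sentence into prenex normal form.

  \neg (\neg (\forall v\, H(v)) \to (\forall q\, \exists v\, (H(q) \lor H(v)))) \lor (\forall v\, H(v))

Rewrite implications/biconditionals: A → B as ¬A ∨ B.
  \neg (\neg \neg (\forall v\, H(v)) \lor (\forall q\, \exists v\, (H(q) \lor H(v)))) \lor (\forall v\, H(v))
Drive negations inward (¬∀x A ≡ ∃x ¬A, ¬∃x A ≡ ∀x ¬A, De Morgan for ∧/∨):
  (\exists v\, \neg H(v)) \land (\exists q\, \forall v\, (\neg H(q) \land \neg H(v))) \lor (\forall v\, H(v))
Give each quantifier a distinct variable: v↦a, v↦s.
  (\exists v\, \neg H(v)) \land (\exists q\, \forall a\, (\neg H(q) \land \neg H(a))) \lor (\forall s\, H(s))
Pull the quantifiers to the front (each side's bound variable is not free in the other side):
  \exists v\, \exists q\, \forall a\, \forall s\, (\neg H(v) \land \neg H(q) \land \neg H(a) \lor H(s))

\exists v\, \exists q\, \forall a\, \forall s\, (\neg H(v) \land \neg H(q) \land \neg H(a) \lor H(s))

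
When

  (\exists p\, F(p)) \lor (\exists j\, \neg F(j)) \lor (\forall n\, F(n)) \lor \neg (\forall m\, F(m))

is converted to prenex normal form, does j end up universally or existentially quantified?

Drive negations inward (¬∀x A ≡ ∃x ¬A, ¬∃x A ≡ ∀x ¬A, De Morgan for ∧/∨):
  (\exists p\, F(p)) \lor (\exists j\, \neg F(j)) \lor (\forall n\, F(n)) \lor (\exists m\, \neg F(m))
All bound variables are already distinct, so no renaming is needed.
Finally move all quantifiers to the prefix:
  \exists p\, \exists j\, \forall n\, \exists m\, (F(p) \lor \neg F(j) \lor F(n) \lor \neg F(m))
The quantifier \exists j sits under an even number of negations, so it remains existential.

existential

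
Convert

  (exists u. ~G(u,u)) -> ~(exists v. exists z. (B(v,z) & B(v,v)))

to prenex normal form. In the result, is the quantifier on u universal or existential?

First replace A → B with ¬A ∨ B.
  ~(exists u. ~G(u,u)) | ~(exists v. exists z. (B(v,z) & B(v,v)))
Push ¬ through the quantifiers and connectives to reach negation normal form:
  (forall u. G(u,u)) | (forall v. forall z. (~B(v,z) | ~B(v,v)))
All bound variables are already distinct, so no renaming is needed.
Extract every quantifier outward, since the variables are now distinct and don't occur free across branches:
  forall u. forall v. forall z. (G(u,u) | ~B(v,z) | ~B(v,v))
The quantifier exists u sits under an odd number of negations (counting the antecedent side of each →), so it flips to forall u.

universal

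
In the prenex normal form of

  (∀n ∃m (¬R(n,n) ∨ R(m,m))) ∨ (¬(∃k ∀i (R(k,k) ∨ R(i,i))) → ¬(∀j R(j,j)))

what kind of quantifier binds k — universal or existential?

existential

Rewrite implications/biconditionals: A → B as ¬A ∨ B.
  (∀n ∃m (¬R(n,n) ∨ R(m,m))) ∨ ¬¬(∃k ∀i (R(k,k) ∨ R(i,i))) ∨ ¬(∀j R(j,j))
Push ¬ through the quantifiers and connectives to reach negation normal form:
  (∀n ∃m (¬R(n,n) ∨ R(m,m))) ∨ (∃k ∀i (R(k,k) ∨ R(i,i))) ∨ (∃j ¬R(j,j))
All bound variables are already distinct, so no renaming is needed.
Finally move all quantifiers to the prefix:
  ∀n ∃m ∃k ∀i ∃j (¬R(n,n) ∨ R(m,m) ∨ R(k,k) ∨ R(i,i) ∨ ¬R(j,j))
The quantifier ∃k sits under an even number of negations (counting the antecedent side of each →), so it remains existential.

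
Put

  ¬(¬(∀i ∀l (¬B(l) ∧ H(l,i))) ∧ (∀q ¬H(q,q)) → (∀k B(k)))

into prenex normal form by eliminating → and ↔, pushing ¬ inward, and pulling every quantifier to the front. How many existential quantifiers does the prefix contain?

Rewrite implications/biconditionals: A → B as ¬A ∨ B.
  ¬(¬(¬(∀i ∀l (¬B(l) ∧ H(l,i))) ∧ (∀q ¬H(q,q))) ∨ (∀k B(k)))
Move each ¬ inward, flipping quantifiers it crosses:
  (∃i ∃l (B(l) ∨ ¬H(l,i))) ∧ (∀q ¬H(q,q)) ∧ (∃k ¬B(k))
All bound variables are already distinct, so no renaming is needed.
Pull the quantifiers to the front (each side's bound variable is not free in the other side):
  ∃i ∃l ∀q ∃k ((B(l) ∨ ¬H(l,i)) ∧ ¬H(q,q) ∧ ¬B(k))
The prefix is ∃i ∃l ∀q ∃k: 1 universal, 3 existential.

3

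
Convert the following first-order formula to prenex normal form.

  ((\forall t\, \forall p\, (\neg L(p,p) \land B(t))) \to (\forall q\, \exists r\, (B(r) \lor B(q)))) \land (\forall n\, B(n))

First replace A → B with ¬A ∨ B.
  (\neg (\forall t\, \forall p\, (\neg L(p,p) \land B(t))) \lor (\forall q\, \exists r\, (B(r) \lor B(q)))) \land (\forall n\, B(n))
Drive negations inward (¬∀x A ≡ ∃x ¬A, ¬∃x A ≡ ∀x ¬A, De Morgan for ∧/∨):
  ((\exists t\, \exists p\, (L(p,p) \lor \neg B(t))) \lor (\forall q\, \exists r\, (B(r) \lor B(q)))) \land (\forall n\, B(n))
All bound variables are already distinct, so no renaming is needed.
Pull the quantifiers to the front (each side's bound variable is not free in the other side):
  \exists t\, \exists p\, \forall q\, \exists r\, \forall n\, ((L(p,p) \lor \neg B(t) \lor B(r) \lor B(q)) \land B(n))

\exists t\, \exists p\, \forall q\, \exists r\, \forall n\, ((L(p,p) \lor \neg B(t) \lor B(r) \lor B(q)) \land B(n))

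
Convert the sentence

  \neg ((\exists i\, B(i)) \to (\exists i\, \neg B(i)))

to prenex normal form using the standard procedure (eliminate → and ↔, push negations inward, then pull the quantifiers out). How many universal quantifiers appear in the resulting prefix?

1

Eliminate → and ↔ using ¬ and ∨.
  \neg (\neg (\exists i\, B(i)) \lor (\exists i\, \neg B(i)))
Drive negations inward (¬∀x A ≡ ∃x ¬A, ¬∃x A ≡ ∀x ¬A, De Morgan for ∧/∨):
  (\exists i\, B(i)) \land (\forall i\, B(i))
Standardize variables apart so no two quantifiers bind the same name: i↦y1.
  (\exists i\, B(i)) \land (\forall y1\, B(y1))
Pull the quantifiers to the front (each side's bound variable is not free in the other side):
  \exists i\, \forall y1\, (B(i) \land B(y1))
The prefix is \exists i \forall y1: 1 universal, 1 existential.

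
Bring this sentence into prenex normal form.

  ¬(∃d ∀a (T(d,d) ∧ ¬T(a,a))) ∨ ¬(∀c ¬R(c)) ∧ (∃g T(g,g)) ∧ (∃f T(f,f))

Push ¬ through the quantifiers and connectives to reach negation normal form:
  (∀d ∃a (¬T(d,d) ∨ T(a,a))) ∨ (∃c R(c)) ∧ (∃g T(g,g)) ∧ (∃f T(f,f))
All bound variables are already distinct, so no renaming is needed.
Finally move all quantifiers to the prefix:
  ∀d ∃a ∃c ∃g ∃f (¬T(d,d) ∨ T(a,a) ∨ R(c) ∧ T(g,g) ∧ T(f,f))

∀d ∃a ∃c ∃g ∃f (¬T(d,d) ∨ T(a,a) ∨ R(c) ∧ T(g,g) ∧ T(f,f))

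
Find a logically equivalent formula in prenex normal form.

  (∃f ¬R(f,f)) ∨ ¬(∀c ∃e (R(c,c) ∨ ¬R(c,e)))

∃f ∃c ∀e (¬R(f,f) ∨ ¬R(c,c) ∧ R(c,e))

Move each ¬ inward, flipping quantifiers it crosses:
  (∃f ¬R(f,f)) ∨ (∃c ∀e (¬R(c,c) ∧ R(c,e)))
All bound variables are already distinct, so no renaming is needed.
Finally move all quantifiers to the prefix:
  ∃f ∃c ∀e (¬R(f,f) ∨ ¬R(c,c) ∧ R(c,e))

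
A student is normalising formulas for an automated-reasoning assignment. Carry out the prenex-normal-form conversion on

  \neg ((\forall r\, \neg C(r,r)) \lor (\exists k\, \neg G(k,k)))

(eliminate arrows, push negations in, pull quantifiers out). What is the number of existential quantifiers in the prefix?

Push ¬ through the quantifiers and connectives to reach negation normal form:
  (\exists r\, C(r,r)) \land (\forall k\, G(k,k))
All bound variables are already distinct, so no renaming is needed.
Pull the quantifiers to the front (each side's bound variable is not free in the other side):
  \exists r\, \forall k\, (C(r,r) \land G(k,k))
The prefix is \exists r \forall k: 1 universal, 1 existential.

1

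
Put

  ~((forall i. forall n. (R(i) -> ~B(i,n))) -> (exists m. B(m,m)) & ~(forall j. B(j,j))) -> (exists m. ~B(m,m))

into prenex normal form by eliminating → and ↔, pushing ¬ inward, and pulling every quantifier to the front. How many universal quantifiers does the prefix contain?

Eliminate → and ↔ using ¬ and ∨.
  ~~(~(forall i. forall n. (~R(i) | ~B(i,n))) | (exists m. B(m,m)) & ~(forall j. B(j,j))) | (exists m. ~B(m,m))
Move each ¬ inward, flipping quantifiers it crosses:
  (exists i. exists n. (R(i) & B(i,n))) | (exists m. B(m,m)) & (exists j. ~B(j,j)) | (exists m. ~B(m,m))
Standardize variables apart so no two quantifiers bind the same name: m↦w1.
  (exists i. exists n. (R(i) & B(i,n))) | (exists m. B(m,m)) & (exists j. ~B(j,j)) | (exists w1. ~B(w1,w1))
Finally move all quantifiers to the prefix:
  exists i. exists n. exists m. exists j. exists w1. (R(i) & B(i,n) | B(m,m) & ~B(j,j) | ~B(w1,w1))
The prefix is exists i exists n exists m exists j exists w1: 0 universal, 5 existential.

0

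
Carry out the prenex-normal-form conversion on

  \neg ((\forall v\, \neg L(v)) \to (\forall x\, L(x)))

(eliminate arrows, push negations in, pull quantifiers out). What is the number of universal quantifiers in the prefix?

1

Rewrite implications/biconditionals: A → B as ¬A ∨ B.
  \neg (\neg (\forall v\, \neg L(v)) \lor (\forall x\, L(x)))
Move each ¬ inward, flipping quantifiers it crosses:
  (\forall v\, \neg L(v)) \land (\exists x\, \neg L(x))
All bound variables are already distinct, so no renaming is needed.
Finally move all quantifiers to the prefix:
  \forall v\, \exists x\, (\neg L(v) \land \neg L(x))
The prefix is \forall v \exists x: 1 universal, 1 existential.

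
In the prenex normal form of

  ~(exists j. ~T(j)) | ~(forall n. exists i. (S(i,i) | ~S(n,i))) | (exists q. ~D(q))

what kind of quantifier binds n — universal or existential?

Drive negations inward (¬∀x A ≡ ∃x ¬A, ¬∃x A ≡ ∀x ¬A, De Morgan for ∧/∨):
  (forall j. T(j)) | (exists n. forall i. (~S(i,i) & S(n,i))) | (exists q. ~D(q))
All bound variables are already distinct, so no renaming is needed.
Extract every quantifier outward, since the variables are now distinct and don't occur free across branches:
  forall j. exists n. forall i. exists q. (T(j) | ~S(i,i) & S(n,i) | ~D(q))
The quantifier forall n sits under an odd number of negations, so it flips to exists n.

existential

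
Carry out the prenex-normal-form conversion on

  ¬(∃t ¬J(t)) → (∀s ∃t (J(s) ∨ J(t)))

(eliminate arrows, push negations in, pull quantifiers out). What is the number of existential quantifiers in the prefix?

2

First replace A → B with ¬A ∨ B.
  ¬¬(∃t ¬J(t)) ∨ (∀s ∃t (J(s) ∨ J(t)))
Move each ¬ inward, flipping quantifiers it crosses:
  (∃t ¬J(t)) ∨ (∀s ∃t (J(s) ∨ J(t)))
Rename bound variables to avoid capture: t↦y1.
  (∃t ¬J(t)) ∨ (∀s ∃y1 (J(s) ∨ J(y1)))
Finally move all quantifiers to the prefix:
  ∃t ∀s ∃y1 (¬J(t) ∨ J(s) ∨ J(y1))
The prefix is ∃t ∀s ∃y1: 1 universal, 2 existential.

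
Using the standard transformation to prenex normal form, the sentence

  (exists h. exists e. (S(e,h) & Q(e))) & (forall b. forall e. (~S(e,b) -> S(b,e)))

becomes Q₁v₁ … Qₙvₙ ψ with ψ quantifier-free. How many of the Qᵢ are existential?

2

Rewrite implications/biconditionals: A → B as ¬A ∨ B.
  (exists h. exists e. (S(e,h) & Q(e))) & (forall b. forall e. (~~S(e,b) | S(b,e)))
Drive negations inward (¬∀x A ≡ ∃x ¬A, ¬∃x A ≡ ∀x ¬A, De Morgan for ∧/∨):
  (exists h. exists e. (S(e,h) & Q(e))) & (forall b. forall e. (S(e,b) | S(b,e)))
Rename bound variables to avoid capture: e↦r.
  (exists h. exists e. (S(e,h) & Q(e))) & (forall b. forall r. (S(r,b) | S(b,r)))
Finally move all quantifiers to the prefix:
  exists h. exists e. forall b. forall r. (S(e,h) & Q(e) & (S(r,b) | S(b,r)))
The prefix is exists h exists e forall b forall r: 2 universal, 2 existential.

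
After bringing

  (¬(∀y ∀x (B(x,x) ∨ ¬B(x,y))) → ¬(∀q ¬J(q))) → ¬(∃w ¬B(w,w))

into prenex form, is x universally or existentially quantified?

First replace A → B with ¬A ∨ B.
  ¬(¬¬(∀y ∀x (B(x,x) ∨ ¬B(x,y))) ∨ ¬(∀q ¬J(q))) ∨ ¬(∃w ¬B(w,w))
Move each ¬ inward, flipping quantifiers it crosses:
  (∃y ∃x (¬B(x,x) ∧ B(x,y))) ∧ (∀q ¬J(q)) ∨ (∀w B(w,w))
All bound variables are already distinct, so no renaming is needed.
Finally move all quantifiers to the prefix:
  ∃y ∃x ∀q ∀w (¬B(x,x) ∧ B(x,y) ∧ ¬J(q) ∨ B(w,w))
The quantifier ∀x sits under an odd number of negations (counting the antecedent side of each →), so it flips to ∃x.

existential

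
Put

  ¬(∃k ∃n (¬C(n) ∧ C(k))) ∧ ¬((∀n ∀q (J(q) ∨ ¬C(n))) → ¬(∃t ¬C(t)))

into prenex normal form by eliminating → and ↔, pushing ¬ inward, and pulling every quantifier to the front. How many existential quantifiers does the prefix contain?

1

First replace A → B with ¬A ∨ B.
  ¬(∃k ∃n (¬C(n) ∧ C(k))) ∧ ¬(¬(∀n ∀q (J(q) ∨ ¬C(n))) ∨ ¬(∃t ¬C(t)))
Move each ¬ inward, flipping quantifiers it crosses:
  (∀k ∀n (C(n) ∨ ¬C(k))) ∧ (∀n ∀q (J(q) ∨ ¬C(n))) ∧ (∃t ¬C(t))
Standardize variables apart so no two quantifiers bind the same name: n↦v.
  (∀k ∀n (C(n) ∨ ¬C(k))) ∧ (∀v ∀q (J(q) ∨ ¬C(v))) ∧ (∃t ¬C(t))
Finally move all quantifiers to the prefix:
  ∀k ∀n ∀v ∀q ∃t ((C(n) ∨ ¬C(k)) ∧ (J(q) ∨ ¬C(v)) ∧ ¬C(t))
The prefix is ∀k ∀n ∀v ∀q ∃t: 4 universal, 1 existential.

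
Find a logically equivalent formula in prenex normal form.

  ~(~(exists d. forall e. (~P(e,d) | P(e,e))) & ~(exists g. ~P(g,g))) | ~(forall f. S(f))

exists d. forall e. exists g. exists f. (~P(e,d) | P(e,e) | ~P(g,g) | ~S(f))

Move each ¬ inward, flipping quantifiers it crosses:
  (exists d. forall e. (~P(e,d) | P(e,e))) | (exists g. ~P(g,g)) | (exists f. ~S(f))
Extract every quantifier outward, since the variables are now distinct and don't occur free across branches:
  exists d. forall e. exists g. exists f. (~P(e,d) | P(e,e) | ~P(g,g) | ~S(f))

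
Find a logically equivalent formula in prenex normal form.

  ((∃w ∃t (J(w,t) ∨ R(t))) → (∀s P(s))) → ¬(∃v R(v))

First replace A → B with ¬A ∨ B.
  ¬(¬(∃w ∃t (J(w,t) ∨ R(t))) ∨ (∀s P(s))) ∨ ¬(∃v R(v))
Drive negations inward (¬∀x A ≡ ∃x ¬A, ¬∃x A ≡ ∀x ¬A, De Morgan for ∧/∨):
  (∃w ∃t (J(w,t) ∨ R(t))) ∧ (∃s ¬P(s)) ∨ (∀v ¬R(v))
Extract every quantifier outward, since the variables are now distinct and don't occur free across branches:
  ∃w ∃t ∃s ∀v ((J(w,t) ∨ R(t)) ∧ ¬P(s) ∨ ¬R(v))

∃w ∃t ∃s ∀v ((J(w,t) ∨ R(t)) ∧ ¬P(s) ∨ ¬R(v))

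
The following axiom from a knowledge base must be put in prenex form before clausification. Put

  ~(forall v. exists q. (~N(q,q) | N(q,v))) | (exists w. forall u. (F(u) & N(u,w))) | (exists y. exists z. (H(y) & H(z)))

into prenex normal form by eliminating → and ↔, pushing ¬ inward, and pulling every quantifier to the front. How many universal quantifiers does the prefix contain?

Push ¬ through the quantifiers and connectives to reach negation normal form:
  (exists v. forall q. (N(q,q) & ~N(q,v))) | (exists w. forall u. (F(u) & N(u,w))) | (exists y. exists z. (H(y) & H(z)))
All bound variables are already distinct, so no renaming is needed.
Pull the quantifiers to the front (each side's bound variable is not free in the other side):
  exists v. forall q. exists w. forall u. exists y. exists z. (N(q,q) & ~N(q,v) | F(u) & N(u,w) | H(y) & H(z))
The prefix is exists v forall q exists w forall u exists y exists z: 2 universal, 4 existential.

2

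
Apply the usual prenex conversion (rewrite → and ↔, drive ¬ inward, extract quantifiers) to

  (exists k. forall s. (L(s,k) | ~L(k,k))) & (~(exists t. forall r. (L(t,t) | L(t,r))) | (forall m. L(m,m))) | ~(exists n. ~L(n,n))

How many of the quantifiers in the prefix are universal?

4

Move each ¬ inward, flipping quantifiers it crosses:
  (exists k. forall s. (L(s,k) | ~L(k,k))) & ((forall t. exists r. (~L(t,t) & ~L(t,r))) | (forall m. L(m,m))) | (forall n. L(n,n))
Pull the quantifiers to the front (each side's bound variable is not free in the other side):
  exists k. forall s. forall t. exists r. forall m. forall n. ((L(s,k) | ~L(k,k)) & (~L(t,t) & ~L(t,r) | L(m,m)) | L(n,n))
The prefix is exists k forall s forall t exists r forall m forall n: 4 universal, 2 existential.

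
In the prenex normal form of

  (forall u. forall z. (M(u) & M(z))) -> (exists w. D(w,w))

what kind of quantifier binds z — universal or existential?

existential

Rewrite implications/biconditionals: A → B as ¬A ∨ B.
  ~(forall u. forall z. (M(u) & M(z))) | (exists w. D(w,w))
Move each ¬ inward, flipping quantifiers it crosses:
  (exists u. exists z. (~M(u) | ~M(z))) | (exists w. D(w,w))
All bound variables are already distinct, so no renaming is needed.
Pull the quantifiers to the front (each side's bound variable is not free in the other side):
  exists u. exists z. exists w. (~M(u) | ~M(z) | D(w,w))
The quantifier forall z sits under an odd number of negations (counting the antecedent side of each →), so it flips to exists z.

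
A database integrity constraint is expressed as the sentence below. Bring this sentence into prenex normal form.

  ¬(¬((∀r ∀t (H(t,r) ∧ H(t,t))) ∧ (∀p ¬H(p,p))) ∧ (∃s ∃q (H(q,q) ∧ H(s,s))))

Push ¬ through the quantifiers and connectives to reach negation normal form:
  (∀r ∀t (H(t,r) ∧ H(t,t))) ∧ (∀p ¬H(p,p)) ∨ (∀s ∀q (¬H(q,q) ∨ ¬H(s,s)))
All bound variables are already distinct, so no renaming is needed.
Extract every quantifier outward, since the variables are now distinct and don't occur free across branches:
  ∀r ∀t ∀p ∀s ∀q (H(t,r) ∧ H(t,t) ∧ ¬H(p,p) ∨ ¬H(q,q) ∨ ¬H(s,s))

∀r ∀t ∀p ∀s ∀q (H(t,r) ∧ H(t,t) ∧ ¬H(p,p) ∨ ¬H(q,q) ∨ ¬H(s,s))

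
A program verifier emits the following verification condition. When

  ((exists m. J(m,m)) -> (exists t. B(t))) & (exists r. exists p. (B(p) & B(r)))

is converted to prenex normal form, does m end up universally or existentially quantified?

Eliminate → and ↔ using ¬ and ∨.
  (~(exists m. J(m,m)) | (exists t. B(t))) & (exists r. exists p. (B(p) & B(r)))
Drive negations inward (¬∀x A ≡ ∃x ¬A, ¬∃x A ≡ ∀x ¬A, De Morgan for ∧/∨):
  ((forall m. ~J(m,m)) | (exists t. B(t))) & (exists r. exists p. (B(p) & B(r)))
All bound variables are already distinct, so no renaming is needed.
Pull the quantifiers to the front (each side's bound variable is not free in the other side):
  forall m. exists t. exists r. exists p. ((~J(m,m) | B(t)) & B(p) & B(r))
The quantifier exists m sits under an odd number of negations (counting the antecedent side of each →), so it flips to forall m.

universal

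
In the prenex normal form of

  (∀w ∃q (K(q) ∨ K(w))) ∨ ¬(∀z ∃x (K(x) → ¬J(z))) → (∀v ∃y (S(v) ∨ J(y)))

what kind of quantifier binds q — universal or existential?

First replace A → B with ¬A ∨ B.
  ¬((∀w ∃q (K(q) ∨ K(w))) ∨ ¬(∀z ∃x (¬K(x) ∨ ¬J(z)))) ∨ (∀v ∃y (S(v) ∨ J(y)))
Push ¬ through the quantifiers and connectives to reach negation normal form:
  (∃w ∀q (¬K(q) ∧ ¬K(w))) ∧ (∀z ∃x (¬K(x) ∨ ¬J(z))) ∨ (∀v ∃y (S(v) ∨ J(y)))
Finally move all quantifiers to the prefix:
  ∃w ∀q ∀z ∃x ∀v ∃y (¬K(q) ∧ ¬K(w) ∧ (¬K(x) ∨ ¬J(z)) ∨ S(v) ∨ J(y))
The quantifier ∃q sits under an odd number of negations (counting the antecedent side of each →), so it flips to ∀q.

universal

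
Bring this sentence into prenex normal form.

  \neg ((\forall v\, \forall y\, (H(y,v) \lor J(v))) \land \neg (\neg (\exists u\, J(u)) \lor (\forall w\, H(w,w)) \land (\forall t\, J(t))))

\exists v\, \exists y\, \forall u\, \forall w\, \forall t\, (\neg H(y,v) \land \neg J(v) \lor \neg J(u) \lor H(w,w) \land J(t))

Move each ¬ inward, flipping quantifiers it crosses:
  (\exists v\, \exists y\, (\neg H(y,v) \land \neg J(v))) \lor (\forall u\, \neg J(u)) \lor (\forall w\, H(w,w)) \land (\forall t\, J(t))
All bound variables are already distinct, so no renaming is needed.
Extract every quantifier outward, since the variables are now distinct and don't occur free across branches:
  \exists v\, \exists y\, \forall u\, \forall w\, \forall t\, (\neg H(y,v) \land \neg J(v) \lor \neg J(u) \lor H(w,w) \land J(t))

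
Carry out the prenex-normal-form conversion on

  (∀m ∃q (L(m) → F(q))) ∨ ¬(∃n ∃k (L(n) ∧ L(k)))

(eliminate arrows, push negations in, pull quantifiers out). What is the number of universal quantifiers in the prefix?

Rewrite implications/biconditionals: A → B as ¬A ∨ B.
  (∀m ∃q (¬L(m) ∨ F(q))) ∨ ¬(∃n ∃k (L(n) ∧ L(k)))
Move each ¬ inward, flipping quantifiers it crosses:
  (∀m ∃q (¬L(m) ∨ F(q))) ∨ (∀n ∀k (¬L(n) ∨ ¬L(k)))
All bound variables are already distinct, so no renaming is needed.
Finally move all quantifiers to the prefix:
  ∀m ∃q ∀n ∀k (¬L(m) ∨ F(q) ∨ ¬L(n) ∨ ¬L(k))
The prefix is ∀m ∃q ∀n ∀k: 3 universal, 1 existential.

3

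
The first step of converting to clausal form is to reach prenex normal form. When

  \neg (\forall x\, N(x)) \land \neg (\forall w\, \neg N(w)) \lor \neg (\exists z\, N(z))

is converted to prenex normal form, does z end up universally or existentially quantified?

Push ¬ through the quantifiers and connectives to reach negation normal form:
  (\exists x\, \neg N(x)) \land (\exists w\, N(w)) \lor (\forall z\, \neg N(z))
All bound variables are already distinct, so no renaming is needed.
Pull the quantifiers to the front (each side's bound variable is not free in the other side):
  \exists x\, \exists w\, \forall z\, (\neg N(x) \land N(w) \lor \neg N(z))
The quantifier \exists z sits under an odd number of negations, so it flips to \forall z.

universal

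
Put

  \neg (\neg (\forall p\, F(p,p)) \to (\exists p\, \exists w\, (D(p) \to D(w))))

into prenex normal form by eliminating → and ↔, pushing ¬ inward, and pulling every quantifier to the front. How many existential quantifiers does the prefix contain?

1

Rewrite implications/biconditionals: A → B as ¬A ∨ B.
  \neg (\neg \neg (\forall p\, F(p,p)) \lor (\exists p\, \exists w\, (\neg D(p) \lor D(w))))
Push ¬ through the quantifiers and connectives to reach negation normal form:
  (\exists p\, \neg F(p,p)) \land (\forall p\, \forall w\, (D(p) \land \neg D(w)))
Give each quantifier a distinct variable: p↦c.
  (\exists p\, \neg F(p,p)) \land (\forall c\, \forall w\, (D(c) \land \neg D(w)))
Pull the quantifiers to the front (each side's bound variable is not free in the other side):
  \exists p\, \forall c\, \forall w\, (\neg F(p,p) \land D(c) \land \neg D(w))
The prefix is \exists p \forall c \forall w: 2 universal, 1 existential.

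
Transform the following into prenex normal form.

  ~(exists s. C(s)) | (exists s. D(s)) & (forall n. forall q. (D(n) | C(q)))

Drive negations inward (¬∀x A ≡ ∃x ¬A, ¬∃x A ≡ ∀x ¬A, De Morgan for ∧/∨):
  (forall s. ~C(s)) | (exists s. D(s)) & (forall n. forall q. (D(n) | C(q)))
Rename bound variables to avoid capture: s↦w1.
  (forall s. ~C(s)) | (exists w1. D(w1)) & (forall n. forall q. (D(n) | C(q)))
Extract every quantifier outward, since the variables are now distinct and don't occur free across branches:
  forall s. exists w1. forall n. forall q. (~C(s) | D(w1) & (D(n) | C(q)))

forall s. exists w1. forall n. forall q. (~C(s) | D(w1) & (D(n) | C(q)))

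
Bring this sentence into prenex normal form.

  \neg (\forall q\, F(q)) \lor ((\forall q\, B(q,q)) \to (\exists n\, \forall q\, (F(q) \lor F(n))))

\exists q\, \exists w1\, \exists n\, \forall c\, (\neg F(q) \lor \neg B(w1,w1) \lor F(c) \lor F(n))

First replace A → B with ¬A ∨ B.
  \neg (\forall q\, F(q)) \lor \neg (\forall q\, B(q,q)) \lor (\exists n\, \forall q\, (F(q) \lor F(n)))
Move each ¬ inward, flipping quantifiers it crosses:
  (\exists q\, \neg F(q)) \lor (\exists q\, \neg B(q,q)) \lor (\exists n\, \forall q\, (F(q) \lor F(n)))
Standardize variables apart so no two quantifiers bind the same name: q↦w1, q↦c.
  (\exists q\, \neg F(q)) \lor (\exists w1\, \neg B(w1,w1)) \lor (\exists n\, \forall c\, (F(c) \lor F(n)))
Pull the quantifiers to the front (each side's bound variable is not free in the other side):
  \exists q\, \exists w1\, \exists n\, \forall c\, (\neg F(q) \lor \neg B(w1,w1) \lor F(c) \lor F(n))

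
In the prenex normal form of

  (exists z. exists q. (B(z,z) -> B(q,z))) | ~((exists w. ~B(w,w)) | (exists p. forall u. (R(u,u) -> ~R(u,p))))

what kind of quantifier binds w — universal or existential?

First replace A → B with ¬A ∨ B.
  (exists z. exists q. (~B(z,z) | B(q,z))) | ~((exists w. ~B(w,w)) | (exists p. forall u. (~R(u,u) | ~R(u,p))))
Push ¬ through the quantifiers and connectives to reach negation normal form:
  (exists z. exists q. (~B(z,z) | B(q,z))) | (forall w. B(w,w)) & (forall p. exists u. (R(u,u) & R(u,p)))
All bound variables are already distinct, so no renaming is needed.
Extract every quantifier outward, since the variables are now distinct and don't occur free across branches:
  exists z. exists q. forall w. forall p. exists u. (~B(z,z) | B(q,z) | B(w,w) & R(u,u) & R(u,p))
The quantifier exists w sits under an odd number of negations (counting the antecedent side of each →), so it flips to forall w.

universal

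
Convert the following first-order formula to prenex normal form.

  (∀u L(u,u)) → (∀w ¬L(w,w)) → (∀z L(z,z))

∃u ∃w ∀z (¬L(u,u) ∨ L(w,w) ∨ L(z,z))

Eliminate → and ↔ using ¬ and ∨.
  ¬(∀u L(u,u)) ∨ ¬(∀w ¬L(w,w)) ∨ (∀z L(z,z))
Move each ¬ inward, flipping quantifiers it crosses:
  (∃u ¬L(u,u)) ∨ (∃w L(w,w)) ∨ (∀z L(z,z))
All bound variables are already distinct, so no renaming is needed.
Finally move all quantifiers to the prefix:
  ∃u ∃w ∀z (¬L(u,u) ∨ L(w,w) ∨ L(z,z))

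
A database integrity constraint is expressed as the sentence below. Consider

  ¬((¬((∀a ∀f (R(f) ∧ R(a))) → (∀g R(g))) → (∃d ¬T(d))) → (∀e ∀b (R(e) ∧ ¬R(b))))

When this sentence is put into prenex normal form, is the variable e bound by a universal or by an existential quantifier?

Eliminate → and ↔ using ¬ and ∨.
  ¬(¬(¬¬(¬(∀a ∀f (R(f) ∧ R(a))) ∨ (∀g R(g))) ∨ (∃d ¬T(d))) ∨ (∀e ∀b (R(e) ∧ ¬R(b))))
Move each ¬ inward, flipping quantifiers it crosses:
  ((∃a ∃f (¬R(f) ∨ ¬R(a))) ∨ (∀g R(g)) ∨ (∃d ¬T(d))) ∧ (∃e ∃b (¬R(e) ∨ R(b)))
All bound variables are already distinct, so no renaming is needed.
Finally move all quantifiers to the prefix:
  ∃a ∃f ∀g ∃d ∃e ∃b ((¬R(f) ∨ ¬R(a) ∨ R(g) ∨ ¬T(d)) ∧ (¬R(e) ∨ R(b)))
The quantifier ∀e sits under an odd number of negations (counting the antecedent side of each →), so it flips to ∃e.

existential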